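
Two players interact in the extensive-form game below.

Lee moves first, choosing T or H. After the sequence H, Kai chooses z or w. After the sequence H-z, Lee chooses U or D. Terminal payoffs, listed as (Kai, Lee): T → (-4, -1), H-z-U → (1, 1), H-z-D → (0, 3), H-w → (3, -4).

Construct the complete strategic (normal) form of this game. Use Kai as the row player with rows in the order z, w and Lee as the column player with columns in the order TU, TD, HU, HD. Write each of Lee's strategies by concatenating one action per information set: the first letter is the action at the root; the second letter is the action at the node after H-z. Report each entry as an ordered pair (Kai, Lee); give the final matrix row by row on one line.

           TU       TD       HU       HD
   z  (-4,-1)  (-4,-1)    (1,1)    (0,3)
   w  (-4,-1)  (-4,-1)   (3,-4)   (3,-4)

z: (-4,-1) (-4,-1) (1,1) (0,3) | w: (-4,-1) (-4,-1) (3,-4) (3,-4)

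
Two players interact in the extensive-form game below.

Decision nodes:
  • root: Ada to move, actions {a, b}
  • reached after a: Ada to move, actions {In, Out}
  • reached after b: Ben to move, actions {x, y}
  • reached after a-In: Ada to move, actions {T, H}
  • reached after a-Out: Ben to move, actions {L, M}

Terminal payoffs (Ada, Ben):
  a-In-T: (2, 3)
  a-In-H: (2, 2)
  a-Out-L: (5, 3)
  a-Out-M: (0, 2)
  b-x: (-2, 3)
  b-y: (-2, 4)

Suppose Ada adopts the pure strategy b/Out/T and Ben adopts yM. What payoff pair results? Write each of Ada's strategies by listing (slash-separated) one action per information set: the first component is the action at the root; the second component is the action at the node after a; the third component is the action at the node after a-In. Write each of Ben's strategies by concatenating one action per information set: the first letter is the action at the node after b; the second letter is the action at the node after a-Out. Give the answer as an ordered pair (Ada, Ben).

Trace the play path from the root:
  Ada plays b
  Ben plays y at [b]
→ terminal payoff (-2, 4).
(Ada's choice at the node after a is never reached on this path, so it doesn't affect the outcome.)

(-2, 4)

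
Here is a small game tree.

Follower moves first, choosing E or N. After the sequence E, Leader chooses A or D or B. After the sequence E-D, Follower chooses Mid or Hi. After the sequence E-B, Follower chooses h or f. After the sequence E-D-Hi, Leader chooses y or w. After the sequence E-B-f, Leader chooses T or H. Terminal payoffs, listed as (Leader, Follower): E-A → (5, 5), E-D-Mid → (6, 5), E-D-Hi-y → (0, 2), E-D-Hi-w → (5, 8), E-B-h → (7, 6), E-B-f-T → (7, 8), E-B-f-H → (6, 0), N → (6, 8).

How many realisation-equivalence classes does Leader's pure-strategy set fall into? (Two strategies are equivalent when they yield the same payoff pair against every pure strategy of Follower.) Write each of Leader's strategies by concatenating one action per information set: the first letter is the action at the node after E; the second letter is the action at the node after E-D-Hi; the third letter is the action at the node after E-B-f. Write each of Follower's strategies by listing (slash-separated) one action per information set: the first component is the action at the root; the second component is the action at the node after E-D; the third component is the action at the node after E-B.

Leader has 12 pure strategies: AyT, AyH, AwT, AwH, DyT, DyH, DwT, DwH, ByT, ByH, BwT, BwH. Columns: E/Mid/h, E/Mid/f, E/Hi/h, E/Hi/f, N/Mid/h, N/Mid/f, N/Hi/h, N/Hi/f.
{AyT, AyH, AwT, AwH} → row (5,5) (5,5) (5,5) (5,5) (6,8) (6,8) (6,8) (6,8)
{DyT, DyH} → row (6,5) (6,5) (0,2) (0,2) (6,8) (6,8) (6,8) (6,8)
{DwT, DwH} → row (6,5) (6,5) (5,8) (5,8) (6,8) (6,8) (6,8) (6,8)
{ByT, BwT} → row (7,6) (7,8) (7,6) (7,8) (6,8) (6,8) (6,8) (6,8)
{ByH, BwH} → row (7,6) (6,0) (7,6) (6,0) (6,8) (6,8) (6,8) (6,8)
That's 5 distinct rows out of 12 strategies.

5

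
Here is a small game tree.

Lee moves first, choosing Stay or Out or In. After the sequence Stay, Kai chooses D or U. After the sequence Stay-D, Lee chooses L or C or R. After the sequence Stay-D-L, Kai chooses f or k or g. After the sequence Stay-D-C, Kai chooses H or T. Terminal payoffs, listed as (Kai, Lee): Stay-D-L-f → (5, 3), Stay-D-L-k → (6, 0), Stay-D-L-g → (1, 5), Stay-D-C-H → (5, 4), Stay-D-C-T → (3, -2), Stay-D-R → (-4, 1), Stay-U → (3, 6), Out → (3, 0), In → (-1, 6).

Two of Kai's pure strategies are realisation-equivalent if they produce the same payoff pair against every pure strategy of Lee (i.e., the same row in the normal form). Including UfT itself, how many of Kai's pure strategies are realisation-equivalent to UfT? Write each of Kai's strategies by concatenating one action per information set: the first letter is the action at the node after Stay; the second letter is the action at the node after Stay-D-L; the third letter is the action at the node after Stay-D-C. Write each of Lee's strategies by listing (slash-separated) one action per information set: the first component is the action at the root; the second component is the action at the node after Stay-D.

Row for UfT (columns Stay/L, Stay/C, Stay/R, Out/L, Out/C, Out/R, In/L, In/C, In/R): (3,6) (3,6) (3,6) (3,0) (3,0) (3,0) (-1,6) (-1,6) (-1,6).
Under UfT, Kai's choice at the node after Stay-D-L and at the node after Stay-D-C can never be reached regardless of what Lee does, so varying those choices leaves every outcome unchanged.
Holding the reachable choices fixed and varying the unreachable ones freely already gives 3 × 2 = 6 equivalent strategies.
No other strategy reproduces this row, so those 6 are the full class: UfH, UfT, UkH, UkT, UgH, UgT.

6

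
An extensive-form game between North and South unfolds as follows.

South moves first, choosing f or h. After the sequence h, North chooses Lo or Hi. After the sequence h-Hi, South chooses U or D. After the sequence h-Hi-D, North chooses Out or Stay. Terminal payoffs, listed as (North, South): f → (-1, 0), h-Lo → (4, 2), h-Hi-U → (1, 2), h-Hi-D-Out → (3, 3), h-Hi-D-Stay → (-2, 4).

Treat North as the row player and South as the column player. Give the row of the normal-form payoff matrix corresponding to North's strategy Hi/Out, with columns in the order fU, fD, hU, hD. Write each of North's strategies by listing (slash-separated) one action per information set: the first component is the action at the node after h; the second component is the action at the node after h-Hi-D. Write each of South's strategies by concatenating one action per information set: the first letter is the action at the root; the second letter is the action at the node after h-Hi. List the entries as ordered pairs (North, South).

(-1,0) (-1,0) (1,2) (3,3)

vs fU: South plays f → (-1, 0)
vs fD: South plays f → (-1, 0)
vs hU: South plays h → North plays Hi at [h] → South plays U at [h-Hi] → (1, 2)
vs hD: South plays h → North plays Hi at [h] → South plays D at [h-Hi] → North plays Out at [h-Hi-D] → (3, 3)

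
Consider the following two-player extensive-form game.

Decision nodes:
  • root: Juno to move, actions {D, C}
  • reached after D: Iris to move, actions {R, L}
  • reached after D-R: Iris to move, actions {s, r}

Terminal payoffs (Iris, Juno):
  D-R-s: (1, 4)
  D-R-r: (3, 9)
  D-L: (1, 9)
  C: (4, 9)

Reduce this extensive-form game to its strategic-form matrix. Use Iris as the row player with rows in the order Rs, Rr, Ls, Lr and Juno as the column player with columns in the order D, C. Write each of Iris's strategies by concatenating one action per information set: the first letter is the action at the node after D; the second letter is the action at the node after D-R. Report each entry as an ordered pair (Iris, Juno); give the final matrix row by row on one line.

Row Rs: D→(1,4), C→(4,9)
Row Rr: D→(3,9), C→(4,9)
Row Ls: D→(1,9), C→(4,9)
Row Lr: D→(1,9), C→(4,9)

Rs: (1,4) (4,9) | Rr: (3,9) (4,9) | Ls: (1,9) (4,9) | Lr: (1,9) (4,9)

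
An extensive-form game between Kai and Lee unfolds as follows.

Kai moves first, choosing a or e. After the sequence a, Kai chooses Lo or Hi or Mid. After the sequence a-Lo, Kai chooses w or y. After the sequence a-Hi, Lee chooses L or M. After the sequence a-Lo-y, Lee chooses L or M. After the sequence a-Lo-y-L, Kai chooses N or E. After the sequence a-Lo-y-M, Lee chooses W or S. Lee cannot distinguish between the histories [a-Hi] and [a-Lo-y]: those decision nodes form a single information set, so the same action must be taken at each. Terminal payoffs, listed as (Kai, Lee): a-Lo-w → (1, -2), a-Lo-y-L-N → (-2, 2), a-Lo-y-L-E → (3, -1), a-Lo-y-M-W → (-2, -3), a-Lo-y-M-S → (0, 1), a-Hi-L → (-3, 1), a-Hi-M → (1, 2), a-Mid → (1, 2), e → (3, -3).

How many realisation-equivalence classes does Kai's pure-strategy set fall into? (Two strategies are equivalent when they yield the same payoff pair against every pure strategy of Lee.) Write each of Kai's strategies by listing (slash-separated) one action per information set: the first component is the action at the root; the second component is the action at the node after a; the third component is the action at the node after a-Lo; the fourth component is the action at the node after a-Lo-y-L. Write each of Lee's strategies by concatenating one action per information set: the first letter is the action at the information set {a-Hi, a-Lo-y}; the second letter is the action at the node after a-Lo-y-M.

6

Kai has 24 pure strategies: a/Lo/w/N, a/Lo/w/E, a/Lo/y/N, a/Lo/y/E, a/Hi/w/N, a/Hi/w/E, a/Hi/y/N, a/Hi/y/E, a/Mid/w/N, a/Mid/w/E, a/Mid/y/N, a/Mid/y/E, e/Lo/w/N, e/Lo/w/E, e/Lo/y/N, e/Lo/y/E, e/Hi/w/N, e/Hi/w/E, e/Hi/y/N, e/Hi/y/E, e/Mid/w/N, e/Mid/w/E, e/Mid/y/N, e/Mid/y/E. Columns: LW, LS, MW, MS.
{a/Lo/w/N, a/Lo/w/E} → row (1,-2) (1,-2) (1,-2) (1,-2)
{a/Lo/y/N} → row (-2,2) (-2,2) (-2,-3) (0,1)
{a/Lo/y/E} → row (3,-1) (3,-1) (-2,-3) (0,1)
{a/Hi/w/N, a/Hi/w/E, a/Hi/y/N, a/Hi/y/E} → row (-3,1) (-3,1) (1,2) (1,2)
{a/Mid/w/N, a/Mid/w/E, a/Mid/y/N, a/Mid/y/E} → row (1,2) (1,2) (1,2) (1,2)
{e/Lo/w/N, e/Lo/w/E, e/Lo/y/N, e/Lo/y/E, e/Hi/w/N, e/Hi/w/E, e/Hi/y/N, e/Hi/y/E, e/Mid/w/N, e/Mid/w/E, e/Mid/y/N, e/Mid/y/E} → row (3,-3) (3,-3) (3,-3) (3,-3)
That's 6 distinct rows out of 24 strategies.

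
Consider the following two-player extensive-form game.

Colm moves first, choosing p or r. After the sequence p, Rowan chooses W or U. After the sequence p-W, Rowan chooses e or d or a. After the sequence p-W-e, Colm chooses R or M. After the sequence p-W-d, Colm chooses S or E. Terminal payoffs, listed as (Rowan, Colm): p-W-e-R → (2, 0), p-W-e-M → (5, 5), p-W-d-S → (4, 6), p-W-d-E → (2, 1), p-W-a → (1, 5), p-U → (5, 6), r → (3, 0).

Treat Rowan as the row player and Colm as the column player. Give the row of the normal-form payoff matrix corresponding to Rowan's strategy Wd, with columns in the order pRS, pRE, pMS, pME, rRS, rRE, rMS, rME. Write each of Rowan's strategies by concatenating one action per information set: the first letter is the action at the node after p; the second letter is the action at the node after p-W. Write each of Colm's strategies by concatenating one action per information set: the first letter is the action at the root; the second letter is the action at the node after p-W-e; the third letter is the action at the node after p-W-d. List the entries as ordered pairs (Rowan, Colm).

(4,6) (2,1) (4,6) (2,1) (3,0) (3,0) (3,0) (3,0)

vs pRS: Colm plays p → Rowan plays W at [p] → Rowan plays d at [p-W] → Colm plays S at [p-W-d] → (4, 6)
vs pRE: Colm plays p → Rowan plays W at [p] → Rowan plays d at [p-W] → Colm plays E at [p-W-d] → (2, 1)
vs pMS: Colm plays p → Rowan plays W at [p] → Rowan plays d at [p-W] → Colm plays S at [p-W-d] → (4, 6)
vs pME: Colm plays p → Rowan plays W at [p] → Rowan plays d at [p-W] → Colm plays E at [p-W-d] → (2, 1)
vs rRS: Colm plays r → (3, 0)
vs rRE: Colm plays r → (3, 0)
vs rMS: Colm plays r → (3, 0)
vs rME: Colm plays r → (3, 0)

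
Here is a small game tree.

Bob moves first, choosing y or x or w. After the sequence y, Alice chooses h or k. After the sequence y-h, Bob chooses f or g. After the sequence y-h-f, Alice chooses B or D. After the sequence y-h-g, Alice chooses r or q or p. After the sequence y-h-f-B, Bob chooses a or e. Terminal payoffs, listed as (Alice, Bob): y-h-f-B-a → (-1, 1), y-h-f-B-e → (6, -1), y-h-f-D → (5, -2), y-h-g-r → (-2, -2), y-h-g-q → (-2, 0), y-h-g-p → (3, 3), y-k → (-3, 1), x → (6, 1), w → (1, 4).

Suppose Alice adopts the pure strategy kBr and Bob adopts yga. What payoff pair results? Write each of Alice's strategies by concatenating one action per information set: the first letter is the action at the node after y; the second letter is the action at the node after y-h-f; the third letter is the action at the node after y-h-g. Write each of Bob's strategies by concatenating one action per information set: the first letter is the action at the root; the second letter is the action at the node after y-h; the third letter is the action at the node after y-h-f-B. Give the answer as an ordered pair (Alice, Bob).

(-3, 1)

Trace the play path from the root:
  Bob plays y
  Alice plays k at [y]
→ terminal payoff (-3, 1).
(Alice's choice at the node after y-h-f is never reached on this path, so it doesn't affect the outcome.)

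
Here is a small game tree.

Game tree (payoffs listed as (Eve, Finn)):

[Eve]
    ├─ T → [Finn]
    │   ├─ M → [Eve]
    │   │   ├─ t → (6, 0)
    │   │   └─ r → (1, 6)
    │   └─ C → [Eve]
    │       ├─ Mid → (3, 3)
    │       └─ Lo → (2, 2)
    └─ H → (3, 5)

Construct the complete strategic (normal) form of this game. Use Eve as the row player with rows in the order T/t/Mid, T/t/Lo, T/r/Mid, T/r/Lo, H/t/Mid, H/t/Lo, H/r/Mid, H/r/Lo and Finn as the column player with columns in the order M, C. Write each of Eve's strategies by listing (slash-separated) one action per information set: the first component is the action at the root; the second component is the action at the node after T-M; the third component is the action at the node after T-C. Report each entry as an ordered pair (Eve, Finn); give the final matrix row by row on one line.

Row T/t/Mid: M→(6,0), C→(3,3)
Row T/t/Lo: M→(6,0), C→(2,2)
Row T/r/Mid: M→(1,6), C→(3,3)
Row T/r/Lo: M→(1,6), C→(2,2)
Row H/t/Mid: M→(3,5), C→(3,5)
Row H/t/Lo: M→(3,5), C→(3,5)
Row H/r/Mid: M→(3,5), C→(3,5)
Row H/r/Lo: M→(3,5), C→(3,5)

T/t/Mid: (6,0) (3,3) | T/t/Lo: (6,0) (2,2) | T/r/Mid: (1,6) (3,3) | T/r/Lo: (1,6) (2,2) | H/t/Mid: (3,5) (3,5) | H/t/Lo: (3,5) (3,5) | H/r/Mid: (3,5) (3,5) | H/r/Lo: (3,5) (3,5)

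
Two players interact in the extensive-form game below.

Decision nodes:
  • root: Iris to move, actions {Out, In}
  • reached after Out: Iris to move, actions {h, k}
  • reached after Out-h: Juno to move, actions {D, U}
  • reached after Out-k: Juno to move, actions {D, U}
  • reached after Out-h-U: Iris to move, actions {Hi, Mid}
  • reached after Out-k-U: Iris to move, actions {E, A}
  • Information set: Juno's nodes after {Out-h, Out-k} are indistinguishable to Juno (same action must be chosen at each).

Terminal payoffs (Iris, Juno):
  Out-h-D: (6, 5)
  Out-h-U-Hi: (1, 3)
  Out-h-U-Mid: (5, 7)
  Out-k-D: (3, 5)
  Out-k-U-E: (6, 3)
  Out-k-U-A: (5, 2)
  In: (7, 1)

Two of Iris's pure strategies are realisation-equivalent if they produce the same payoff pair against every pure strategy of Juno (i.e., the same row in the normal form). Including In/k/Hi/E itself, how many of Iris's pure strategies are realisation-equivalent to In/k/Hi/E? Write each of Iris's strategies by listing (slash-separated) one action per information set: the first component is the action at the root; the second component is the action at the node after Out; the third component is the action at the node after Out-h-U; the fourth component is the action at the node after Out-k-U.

Row for In/k/Hi/E (columns D, U): (7,1) (7,1).
Under In/k/Hi/E, Iris's choice at the node after Out and at the node after Out-h-U and at the node after Out-k-U can never be reached regardless of what Juno does, so varying those choices leaves every outcome unchanged.
Holding the reachable choices fixed and varying the unreachable ones freely already gives 2 × 2 × 2 = 8 equivalent strategies.
No other strategy reproduces this row, so those 8 are the full class: In/h/Hi/E, In/h/Hi/A, In/h/Mid/E, In/h/Mid/A, In/k/Hi/E, In/k/Hi/A, In/k/Mid/E, In/k/Mid/A.

8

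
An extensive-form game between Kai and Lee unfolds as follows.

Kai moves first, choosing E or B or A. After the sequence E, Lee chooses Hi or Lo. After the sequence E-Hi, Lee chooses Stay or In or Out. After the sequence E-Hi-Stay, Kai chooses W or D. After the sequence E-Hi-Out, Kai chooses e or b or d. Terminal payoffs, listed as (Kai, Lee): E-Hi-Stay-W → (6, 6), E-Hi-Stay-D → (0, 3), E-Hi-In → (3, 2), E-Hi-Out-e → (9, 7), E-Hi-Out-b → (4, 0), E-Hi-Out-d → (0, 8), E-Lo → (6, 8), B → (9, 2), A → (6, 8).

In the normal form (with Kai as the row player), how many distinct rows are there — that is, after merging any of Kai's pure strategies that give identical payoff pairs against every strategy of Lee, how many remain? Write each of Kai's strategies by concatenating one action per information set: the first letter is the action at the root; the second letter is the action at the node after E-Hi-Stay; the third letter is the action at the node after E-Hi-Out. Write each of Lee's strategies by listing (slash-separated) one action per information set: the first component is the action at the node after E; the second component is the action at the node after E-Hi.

8

Kai has 18 pure strategies: EWe, EWb, EWd, EDe, EDb, EDd, BWe, BWb, BWd, BDe, BDb, BDd, AWe, AWb, AWd, ADe, ADb, ADd. Columns: Hi/Stay, Hi/In, Hi/Out, Lo/Stay, Lo/In, Lo/Out.
{EWe} → row (6,6) (3,2) (9,7) (6,8) (6,8) (6,8)
{EWb} → row (6,6) (3,2) (4,0) (6,8) (6,8) (6,8)
{EWd} → row (6,6) (3,2) (0,8) (6,8) (6,8) (6,8)
{EDe} → row (0,3) (3,2) (9,7) (6,8) (6,8) (6,8)
{EDb} → row (0,3) (3,2) (4,0) (6,8) (6,8) (6,8)
{EDd} → row (0,3) (3,2) (0,8) (6,8) (6,8) (6,8)
{BWe, BWb, BWd, BDe, BDb, BDd} → row (9,2) (9,2) (9,2) (9,2) (9,2) (9,2)
{AWe, AWb, AWd, ADe, ADb, ADd} → row (6,8) (6,8) (6,8) (6,8) (6,8) (6,8)
That's 8 distinct rows out of 18 strategies.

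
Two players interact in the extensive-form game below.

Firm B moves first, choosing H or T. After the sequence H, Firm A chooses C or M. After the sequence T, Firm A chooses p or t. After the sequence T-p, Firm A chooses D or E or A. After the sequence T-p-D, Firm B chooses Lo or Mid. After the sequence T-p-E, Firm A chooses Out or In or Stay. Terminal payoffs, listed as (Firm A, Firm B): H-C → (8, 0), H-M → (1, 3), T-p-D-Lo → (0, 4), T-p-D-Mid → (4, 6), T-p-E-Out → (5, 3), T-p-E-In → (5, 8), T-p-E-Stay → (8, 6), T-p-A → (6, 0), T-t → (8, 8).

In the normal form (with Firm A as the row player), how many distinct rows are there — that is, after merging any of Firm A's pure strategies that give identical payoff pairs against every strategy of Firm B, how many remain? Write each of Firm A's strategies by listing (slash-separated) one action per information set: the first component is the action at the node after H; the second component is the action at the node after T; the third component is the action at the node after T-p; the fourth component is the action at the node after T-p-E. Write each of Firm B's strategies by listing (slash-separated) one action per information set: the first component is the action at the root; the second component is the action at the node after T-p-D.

Firm A has 36 pure strategies: C/p/D/Out, C/p/D/In, C/p/D/Stay, C/p/E/Out, C/p/E/In, C/p/E/Stay, C/p/A/Out, C/p/A/In, C/p/A/Stay, C/t/D/Out, C/t/D/In, C/t/D/Stay, C/t/E/Out, C/t/E/In, C/t/E/Stay, C/t/A/Out, C/t/A/In, C/t/A/Stay, M/p/D/Out, M/p/D/In, M/p/D/Stay, M/p/E/Out, M/p/E/In, M/p/E/Stay, M/p/A/Out, M/p/A/In, M/p/A/Stay, M/t/D/Out, M/t/D/In, M/t/D/Stay, M/t/E/Out, M/t/E/In, M/t/E/Stay, M/t/A/Out, M/t/A/In, M/t/A/Stay. Columns: H/Lo, H/Mid, T/Lo, T/Mid.
{C/p/D/Out, C/p/D/In, C/p/D/Stay} → row (8,0) (8,0) (0,4) (4,6)
{C/p/E/Out} → row (8,0) (8,0) (5,3) (5,3)
{C/p/E/In} → row (8,0) (8,0) (5,8) (5,8)
{C/p/E/Stay} → row (8,0) (8,0) (8,6) (8,6)
{C/p/A/Out, C/p/A/In, C/p/A/Stay} → row (8,0) (8,0) (6,0) (6,0)
{C/t/D/Out, C/t/D/In, C/t/D/Stay, C/t/E/Out, C/t/E/In, C/t/E/Stay, C/t/A/Out, C/t/A/In, C/t/A/Stay} → row (8,0) (8,0) (8,8) (8,8)
{M/p/D/Out, M/p/D/In, M/p/D/Stay} → row (1,3) (1,3) (0,4) (4,6)
{M/p/E/Out} → row (1,3) (1,3) (5,3) (5,3)
{M/p/E/In} → row (1,3) (1,3) (5,8) (5,8)
{M/p/E/Stay} → row (1,3) (1,3) (8,6) (8,6)
{M/p/A/Out, M/p/A/In, M/p/A/Stay} → row (1,3) (1,3) (6,0) (6,0)
{M/t/D/Out, M/t/D/In, M/t/D/Stay, M/t/E/Out, M/t/E/In, M/t/E/Stay, M/t/A/Out, M/t/A/In, M/t/A/Stay} → row (1,3) (1,3) (8,8) (8,8)
That's 12 distinct rows out of 36 strategies.

12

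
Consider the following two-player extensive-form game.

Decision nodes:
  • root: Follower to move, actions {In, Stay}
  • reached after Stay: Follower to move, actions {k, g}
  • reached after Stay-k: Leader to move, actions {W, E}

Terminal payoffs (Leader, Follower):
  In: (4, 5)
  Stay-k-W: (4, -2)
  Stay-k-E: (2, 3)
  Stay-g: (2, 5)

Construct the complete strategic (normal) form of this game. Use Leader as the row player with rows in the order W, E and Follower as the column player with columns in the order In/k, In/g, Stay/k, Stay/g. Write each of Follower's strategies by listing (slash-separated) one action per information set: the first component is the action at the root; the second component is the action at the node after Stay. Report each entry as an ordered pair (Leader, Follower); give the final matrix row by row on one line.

Row W: In/k→(4,5), In/g→(4,5), Stay/k→(4,-2), Stay/g→(2,5)
Row E: In/k→(4,5), In/g→(4,5), Stay/k→(2,3), Stay/g→(2,5)

W: (4,5) (4,5) (4,-2) (2,5) | E: (4,5) (4,5) (2,3) (2,5)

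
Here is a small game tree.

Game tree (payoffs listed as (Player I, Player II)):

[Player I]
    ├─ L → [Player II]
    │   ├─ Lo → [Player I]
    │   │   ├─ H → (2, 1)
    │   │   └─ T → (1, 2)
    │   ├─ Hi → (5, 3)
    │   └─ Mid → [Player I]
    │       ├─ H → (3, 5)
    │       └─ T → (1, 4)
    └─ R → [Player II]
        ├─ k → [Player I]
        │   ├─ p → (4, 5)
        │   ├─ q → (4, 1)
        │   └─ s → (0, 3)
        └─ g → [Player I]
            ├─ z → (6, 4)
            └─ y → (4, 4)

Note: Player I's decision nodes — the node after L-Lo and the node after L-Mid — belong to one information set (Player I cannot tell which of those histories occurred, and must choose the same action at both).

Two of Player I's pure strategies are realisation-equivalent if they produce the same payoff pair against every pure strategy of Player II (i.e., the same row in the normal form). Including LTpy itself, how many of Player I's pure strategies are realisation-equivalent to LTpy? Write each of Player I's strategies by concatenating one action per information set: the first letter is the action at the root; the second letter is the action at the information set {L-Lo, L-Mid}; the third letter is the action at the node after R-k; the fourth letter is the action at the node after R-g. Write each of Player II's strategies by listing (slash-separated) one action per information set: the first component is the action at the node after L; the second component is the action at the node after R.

Row for LTpy (columns Lo/k, Lo/g, Hi/k, Hi/g, Mid/k, Mid/g): (1,2) (1,2) (5,3) (5,3) (1,4) (1,4).
Under LTpy, Player I's choice at the node after R-k and at the node after R-g can never be reached regardless of what Player II does, so varying those choices leaves every outcome unchanged.
Holding the reachable choices fixed and varying the unreachable ones freely already gives 3 × 2 = 6 equivalent strategies.
No other strategy reproduces this row, so those 6 are the full class: LTpz, LTpy, LTqz, LTqy, LTsz, LTsy.

6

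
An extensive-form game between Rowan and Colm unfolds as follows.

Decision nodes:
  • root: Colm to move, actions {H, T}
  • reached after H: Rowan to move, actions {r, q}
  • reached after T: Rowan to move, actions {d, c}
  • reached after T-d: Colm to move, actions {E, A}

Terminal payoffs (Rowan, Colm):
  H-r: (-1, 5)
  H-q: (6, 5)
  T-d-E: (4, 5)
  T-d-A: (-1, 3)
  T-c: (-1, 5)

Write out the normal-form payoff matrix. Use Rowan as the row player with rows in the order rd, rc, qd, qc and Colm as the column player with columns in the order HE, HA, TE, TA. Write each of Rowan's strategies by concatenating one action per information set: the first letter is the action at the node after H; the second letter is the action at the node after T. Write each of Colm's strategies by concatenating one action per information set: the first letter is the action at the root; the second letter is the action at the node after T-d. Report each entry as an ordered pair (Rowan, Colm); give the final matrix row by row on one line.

rd: (-1,5) (-1,5) (4,5) (-1,3) | rc: (-1,5) (-1,5) (-1,5) (-1,5) | qd: (6,5) (6,5) (4,5) (-1,3) | qc: (6,5) (6,5) (-1,5) (-1,5)

           HE       HA       TE       TA
  rd   (-1,5)   (-1,5)    (4,5)   (-1,3)
  rc   (-1,5)   (-1,5)   (-1,5)   (-1,5)
  qd    (6,5)    (6,5)    (4,5)   (-1,3)
  qc    (6,5)    (6,5)   (-1,5)   (-1,5)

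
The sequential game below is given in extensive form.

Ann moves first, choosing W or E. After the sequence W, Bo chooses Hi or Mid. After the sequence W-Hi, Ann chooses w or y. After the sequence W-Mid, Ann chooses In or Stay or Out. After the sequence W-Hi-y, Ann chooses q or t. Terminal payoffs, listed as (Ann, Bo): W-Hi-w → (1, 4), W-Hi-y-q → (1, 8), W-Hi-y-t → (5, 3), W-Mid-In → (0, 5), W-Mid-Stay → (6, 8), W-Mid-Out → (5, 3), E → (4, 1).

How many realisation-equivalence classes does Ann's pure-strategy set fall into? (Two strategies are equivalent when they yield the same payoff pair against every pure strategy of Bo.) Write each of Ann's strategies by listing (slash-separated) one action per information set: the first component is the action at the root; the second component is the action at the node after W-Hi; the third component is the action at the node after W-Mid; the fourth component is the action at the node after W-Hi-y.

Ann has 24 pure strategies: W/w/In/q, W/w/In/t, W/w/Stay/q, W/w/Stay/t, W/w/Out/q, W/w/Out/t, W/y/In/q, W/y/In/t, W/y/Stay/q, W/y/Stay/t, W/y/Out/q, W/y/Out/t, E/w/In/q, E/w/In/t, E/w/Stay/q, E/w/Stay/t, E/w/Out/q, E/w/Out/t, E/y/In/q, E/y/In/t, E/y/Stay/q, E/y/Stay/t, E/y/Out/q, E/y/Out/t. Columns: Hi, Mid.
{W/w/In/q, W/w/In/t} → row (1,4) (0,5)
{W/w/Stay/q, W/w/Stay/t} → row (1,4) (6,8)
{W/w/Out/q, W/w/Out/t} → row (1,4) (5,3)
{W/y/In/q} → row (1,8) (0,5)
{W/y/In/t} → row (5,3) (0,5)
{W/y/Stay/q} → row (1,8) (6,8)
{W/y/Stay/t} → row (5,3) (6,8)
{W/y/Out/q} → row (1,8) (5,3)
{W/y/Out/t} → row (5,3) (5,3)
{E/w/In/q, E/w/In/t, E/w/Stay/q, E/w/Stay/t, E/w/Out/q, E/w/Out/t, E/y/In/q, E/y/In/t, E/y/Stay/q, E/y/Stay/t, E/y/Out/q, E/y/Out/t} → row (4,1) (4,1)
That's 10 distinct rows out of 24 strategies.

10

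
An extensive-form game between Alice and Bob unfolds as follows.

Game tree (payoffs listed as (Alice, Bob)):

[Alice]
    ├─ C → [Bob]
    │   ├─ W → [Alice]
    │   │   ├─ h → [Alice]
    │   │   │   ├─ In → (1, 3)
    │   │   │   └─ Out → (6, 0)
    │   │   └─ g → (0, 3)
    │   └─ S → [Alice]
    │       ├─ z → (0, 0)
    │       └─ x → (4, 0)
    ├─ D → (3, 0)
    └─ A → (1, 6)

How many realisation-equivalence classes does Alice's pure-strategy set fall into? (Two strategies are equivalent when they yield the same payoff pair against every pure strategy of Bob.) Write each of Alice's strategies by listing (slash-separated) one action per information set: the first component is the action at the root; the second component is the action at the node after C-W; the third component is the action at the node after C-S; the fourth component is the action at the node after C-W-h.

Alice has 24 pure strategies: C/h/z/In, C/h/z/Out, C/h/x/In, C/h/x/Out, C/g/z/In, C/g/z/Out, C/g/x/In, C/g/x/Out, D/h/z/In, D/h/z/Out, D/h/x/In, D/h/x/Out, D/g/z/In, D/g/z/Out, D/g/x/In, D/g/x/Out, A/h/z/In, A/h/z/Out, A/h/x/In, A/h/x/Out, A/g/z/In, A/g/z/Out, A/g/x/In, A/g/x/Out. Columns: W, S.
{C/h/z/In} → row (1,3) (0,0)
{C/h/z/Out} → row (6,0) (0,0)
{C/h/x/In} → row (1,3) (4,0)
{C/h/x/Out} → row (6,0) (4,0)
{C/g/z/In, C/g/z/Out} → row (0,3) (0,0)
{C/g/x/In, C/g/x/Out} → row (0,3) (4,0)
{D/h/z/In, D/h/z/Out, D/h/x/In, D/h/x/Out, D/g/z/In, D/g/z/Out, D/g/x/In, D/g/x/Out} → row (3,0) (3,0)
{A/h/z/In, A/h/z/Out, A/h/x/In, A/h/x/Out, A/g/z/In, A/g/z/Out, A/g/x/In, A/g/x/Out} → row (1,6) (1,6)
That's 8 distinct rows out of 24 strategies.

8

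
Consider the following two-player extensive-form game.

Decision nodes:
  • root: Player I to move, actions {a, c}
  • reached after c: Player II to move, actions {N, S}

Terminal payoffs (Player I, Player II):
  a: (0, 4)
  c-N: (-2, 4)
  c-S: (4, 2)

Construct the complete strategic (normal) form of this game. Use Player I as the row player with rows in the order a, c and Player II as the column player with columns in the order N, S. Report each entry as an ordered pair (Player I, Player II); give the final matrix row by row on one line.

Row a: N→(0,4), S→(0,4)
Row c: N→(-2,4), S→(4,2)

a: (0,4) (0,4) | c: (-2,4) (4,2)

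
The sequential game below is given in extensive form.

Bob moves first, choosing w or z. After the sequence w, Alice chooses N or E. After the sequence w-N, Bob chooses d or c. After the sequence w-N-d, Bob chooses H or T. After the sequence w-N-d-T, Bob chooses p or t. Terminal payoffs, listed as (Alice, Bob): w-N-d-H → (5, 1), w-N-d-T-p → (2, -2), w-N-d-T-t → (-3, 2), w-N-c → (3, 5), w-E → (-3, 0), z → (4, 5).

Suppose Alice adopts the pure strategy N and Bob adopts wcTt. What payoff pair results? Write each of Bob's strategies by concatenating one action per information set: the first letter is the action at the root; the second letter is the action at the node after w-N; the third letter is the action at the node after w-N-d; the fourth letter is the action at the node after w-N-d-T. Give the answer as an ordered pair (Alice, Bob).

Trace the play path from the root:
  Bob plays w
  Alice plays N at [w]
  Bob plays c at [w-N]
→ terminal payoff (3, 5).
(Bob's choice at the node after w-N-d is never reached on this path, so it doesn't affect the outcome.)

(3, 5)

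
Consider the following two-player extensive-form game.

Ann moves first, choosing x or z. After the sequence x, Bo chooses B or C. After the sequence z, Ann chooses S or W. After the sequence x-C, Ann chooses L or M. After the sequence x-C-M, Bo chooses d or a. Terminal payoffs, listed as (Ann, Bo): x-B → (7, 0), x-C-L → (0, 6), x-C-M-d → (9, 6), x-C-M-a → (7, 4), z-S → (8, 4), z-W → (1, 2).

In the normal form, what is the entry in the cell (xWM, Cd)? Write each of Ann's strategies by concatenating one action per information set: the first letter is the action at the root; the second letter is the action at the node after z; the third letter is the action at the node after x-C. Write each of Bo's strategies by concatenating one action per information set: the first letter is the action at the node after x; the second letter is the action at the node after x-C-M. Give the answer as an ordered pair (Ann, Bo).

(9, 6)

Trace the play path from the root:
  Ann plays x
  Bo plays C at [x]
  Ann plays M at [x-C]
  Bo plays d at [x-C-M]
→ terminal payoff (9, 6).
(Ann's choice at the node after z is never reached on this path, so it doesn't affect the outcome.)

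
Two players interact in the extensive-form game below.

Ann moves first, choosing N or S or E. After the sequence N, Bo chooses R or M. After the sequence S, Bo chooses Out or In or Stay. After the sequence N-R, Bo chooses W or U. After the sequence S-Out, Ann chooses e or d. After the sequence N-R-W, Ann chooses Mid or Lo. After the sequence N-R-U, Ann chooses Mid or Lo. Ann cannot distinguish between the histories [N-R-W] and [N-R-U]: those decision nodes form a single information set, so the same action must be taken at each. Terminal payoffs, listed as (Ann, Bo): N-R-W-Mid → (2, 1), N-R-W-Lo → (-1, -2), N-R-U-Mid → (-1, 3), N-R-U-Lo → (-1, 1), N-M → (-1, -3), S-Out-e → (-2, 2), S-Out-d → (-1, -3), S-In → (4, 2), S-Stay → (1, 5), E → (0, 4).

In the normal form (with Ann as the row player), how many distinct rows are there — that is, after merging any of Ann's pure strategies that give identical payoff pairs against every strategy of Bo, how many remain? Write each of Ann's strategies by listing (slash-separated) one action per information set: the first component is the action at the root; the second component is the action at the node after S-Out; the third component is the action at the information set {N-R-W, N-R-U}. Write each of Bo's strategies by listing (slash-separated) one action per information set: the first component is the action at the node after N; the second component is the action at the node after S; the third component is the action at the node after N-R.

Ann has 12 pure strategies: N/e/Mid, N/e/Lo, N/d/Mid, N/d/Lo, S/e/Mid, S/e/Lo, S/d/Mid, S/d/Lo, E/e/Mid, E/e/Lo, E/d/Mid, E/d/Lo. Columns: R/Out/W, R/Out/U, R/In/W, R/In/U, R/Stay/W, R/Stay/U, M/Out/W, M/Out/U, M/In/W, M/In/U, M/Stay/W, M/Stay/U.
{N/e/Mid, N/d/Mid} → row (2,1) (-1,3) (2,1) (-1,3) (2,1) (-1,3) (-1,-3) (-1,-3) (-1,-3) (-1,-3) (-1,-3) (-1,-3)
{N/e/Lo, N/d/Lo} → row (-1,-2) (-1,1) (-1,-2) (-1,1) (-1,-2) (-1,1) (-1,-3) (-1,-3) (-1,-3) (-1,-3) (-1,-3) (-1,-3)
{S/e/Mid, S/e/Lo} → row (-2,2) (-2,2) (4,2) (4,2) (1,5) (1,5) (-2,2) (-2,2) (4,2) (4,2) (1,5) (1,5)
{S/d/Mid, S/d/Lo} → row (-1,-3) (-1,-3) (4,2) (4,2) (1,5) (1,5) (-1,-3) (-1,-3) (4,2) (4,2) (1,5) (1,5)
{E/e/Mid, E/e/Lo, E/d/Mid, E/d/Lo} → row (0,4) (0,4) (0,4) (0,4) (0,4) (0,4) (0,4) (0,4) (0,4) (0,4) (0,4) (0,4)
That's 5 distinct rows out of 12 strategies.

5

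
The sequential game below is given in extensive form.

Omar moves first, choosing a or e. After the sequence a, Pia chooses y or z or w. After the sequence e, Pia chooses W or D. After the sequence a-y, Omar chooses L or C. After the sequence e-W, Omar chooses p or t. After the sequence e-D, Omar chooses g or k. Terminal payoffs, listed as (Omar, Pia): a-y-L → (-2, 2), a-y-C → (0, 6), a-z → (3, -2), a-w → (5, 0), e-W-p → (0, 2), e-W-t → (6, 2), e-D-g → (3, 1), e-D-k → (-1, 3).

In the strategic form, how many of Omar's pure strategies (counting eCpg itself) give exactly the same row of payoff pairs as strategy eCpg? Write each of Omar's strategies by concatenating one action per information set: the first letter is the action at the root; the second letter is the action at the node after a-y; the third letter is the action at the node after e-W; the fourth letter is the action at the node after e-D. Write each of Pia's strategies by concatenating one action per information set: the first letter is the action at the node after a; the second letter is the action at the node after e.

Row for eCpg (columns yW, yD, zW, zD, wW, wD): (0,2) (3,1) (0,2) (3,1) (0,2) (3,1).
Under eCpg, Omar's choice at the node after a-y can never be reached regardless of what Pia does, so varying those choices leaves every outcome unchanged.
Holding the reachable choices fixed and varying the unreachable one freely already gives 2 equivalent strategies.
No other strategy reproduces this row, so those 2 are the full class: eLpg, eCpg.

2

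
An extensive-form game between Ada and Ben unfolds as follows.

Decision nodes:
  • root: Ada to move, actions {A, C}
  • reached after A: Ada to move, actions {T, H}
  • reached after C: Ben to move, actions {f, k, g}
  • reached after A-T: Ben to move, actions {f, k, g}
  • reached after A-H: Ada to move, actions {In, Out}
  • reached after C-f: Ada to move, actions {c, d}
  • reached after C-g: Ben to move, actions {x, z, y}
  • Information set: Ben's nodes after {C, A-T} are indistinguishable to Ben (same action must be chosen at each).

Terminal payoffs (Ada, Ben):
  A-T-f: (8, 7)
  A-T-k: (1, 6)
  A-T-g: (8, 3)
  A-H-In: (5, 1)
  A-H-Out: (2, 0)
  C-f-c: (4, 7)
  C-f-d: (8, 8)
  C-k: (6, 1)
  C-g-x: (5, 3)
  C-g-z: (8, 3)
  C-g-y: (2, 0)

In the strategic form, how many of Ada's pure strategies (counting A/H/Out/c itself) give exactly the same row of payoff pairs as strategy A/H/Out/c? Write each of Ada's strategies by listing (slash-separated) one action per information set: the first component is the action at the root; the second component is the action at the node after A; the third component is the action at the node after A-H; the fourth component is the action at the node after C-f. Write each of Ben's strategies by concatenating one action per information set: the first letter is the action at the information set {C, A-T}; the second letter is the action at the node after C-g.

Row for A/H/Out/c (columns fx, fz, fy, kx, kz, ky, gx, gz, gy): (2,0) (2,0) (2,0) (2,0) (2,0) (2,0) (2,0) (2,0) (2,0).
Under A/H/Out/c, Ada's choice at the node after C-f can never be reached regardless of what Ben does, so varying those choices leaves every outcome unchanged.
Holding the reachable choices fixed and varying the unreachable one freely already gives 2 equivalent strategies.
No other strategy reproduces this row, so those 2 are the full class: A/H/Out/c, A/H/Out/d.

2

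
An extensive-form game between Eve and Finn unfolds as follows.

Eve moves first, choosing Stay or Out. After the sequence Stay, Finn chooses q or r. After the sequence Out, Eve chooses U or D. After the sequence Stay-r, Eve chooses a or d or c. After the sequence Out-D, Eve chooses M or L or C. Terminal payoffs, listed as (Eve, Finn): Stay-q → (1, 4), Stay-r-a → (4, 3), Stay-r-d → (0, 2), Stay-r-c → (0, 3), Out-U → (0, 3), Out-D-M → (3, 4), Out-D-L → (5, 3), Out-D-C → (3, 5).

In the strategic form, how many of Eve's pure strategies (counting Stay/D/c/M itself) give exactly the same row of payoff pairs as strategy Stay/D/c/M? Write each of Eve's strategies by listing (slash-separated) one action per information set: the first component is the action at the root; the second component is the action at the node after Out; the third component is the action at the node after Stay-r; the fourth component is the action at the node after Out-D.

Row for Stay/D/c/M (columns q, r): (1,4) (0,3).
Under Stay/D/c/M, Eve's choice at the node after Out and at the node after Out-D can never be reached regardless of what Finn does, so varying those choices leaves every outcome unchanged.
Holding the reachable choices fixed and varying the unreachable ones freely already gives 2 × 3 = 6 equivalent strategies.
No other strategy reproduces this row, so those 6 are the full class: Stay/U/c/M, Stay/U/c/L, Stay/U/c/C, Stay/D/c/M, Stay/D/c/L, Stay/D/c/C.

6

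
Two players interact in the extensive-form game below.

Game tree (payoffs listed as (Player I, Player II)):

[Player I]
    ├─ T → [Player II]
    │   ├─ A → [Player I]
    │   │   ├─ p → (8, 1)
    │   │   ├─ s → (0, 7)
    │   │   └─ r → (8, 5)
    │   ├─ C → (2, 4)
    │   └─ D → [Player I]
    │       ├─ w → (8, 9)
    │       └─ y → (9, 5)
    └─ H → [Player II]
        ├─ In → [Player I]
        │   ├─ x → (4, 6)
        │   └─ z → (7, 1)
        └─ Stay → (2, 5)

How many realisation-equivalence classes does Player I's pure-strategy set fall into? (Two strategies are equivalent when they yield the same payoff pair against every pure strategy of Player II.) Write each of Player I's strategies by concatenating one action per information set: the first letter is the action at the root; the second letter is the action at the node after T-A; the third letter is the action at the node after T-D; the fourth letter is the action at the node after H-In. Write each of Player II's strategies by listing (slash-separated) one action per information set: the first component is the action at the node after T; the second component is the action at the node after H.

Player I has 24 pure strategies: Tpwx, Tpwz, Tpyx, Tpyz, Tswx, Tswz, Tsyx, Tsyz, Trwx, Trwz, Tryx, Tryz, Hpwx, Hpwz, Hpyx, Hpyz, Hswx, Hswz, Hsyx, Hsyz, Hrwx, Hrwz, Hryx, Hryz. Columns: A/In, A/Stay, C/In, C/Stay, D/In, D/Stay.
{Tpwx, Tpwz} → row (8,1) (8,1) (2,4) (2,4) (8,9) (8,9)
{Tpyx, Tpyz} → row (8,1) (8,1) (2,4) (2,4) (9,5) (9,5)
{Tswx, Tswz} → row (0,7) (0,7) (2,4) (2,4) (8,9) (8,9)
{Tsyx, Tsyz} → row (0,7) (0,7) (2,4) (2,4) (9,5) (9,5)
{Trwx, Trwz} → row (8,5) (8,5) (2,4) (2,4) (8,9) (8,9)
{Tryx, Tryz} → row (8,5) (8,5) (2,4) (2,4) (9,5) (9,5)
{Hpwx, Hpyx, Hswx, Hsyx, Hrwx, Hryx} → row (4,6) (2,5) (4,6) (2,5) (4,6) (2,5)
{Hpwz, Hpyz, Hswz, Hsyz, Hrwz, Hryz} → row (7,1) (2,5) (7,1) (2,5) (7,1) (2,5)
That's 8 distinct rows out of 24 strategies.

8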